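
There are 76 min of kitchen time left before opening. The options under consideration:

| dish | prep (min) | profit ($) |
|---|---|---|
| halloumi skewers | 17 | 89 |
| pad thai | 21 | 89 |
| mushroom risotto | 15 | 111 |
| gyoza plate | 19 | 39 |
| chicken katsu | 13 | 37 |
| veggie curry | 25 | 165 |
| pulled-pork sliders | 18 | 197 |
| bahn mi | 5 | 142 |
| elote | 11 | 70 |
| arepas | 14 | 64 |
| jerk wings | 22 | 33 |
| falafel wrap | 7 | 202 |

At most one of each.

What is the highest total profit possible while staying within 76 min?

817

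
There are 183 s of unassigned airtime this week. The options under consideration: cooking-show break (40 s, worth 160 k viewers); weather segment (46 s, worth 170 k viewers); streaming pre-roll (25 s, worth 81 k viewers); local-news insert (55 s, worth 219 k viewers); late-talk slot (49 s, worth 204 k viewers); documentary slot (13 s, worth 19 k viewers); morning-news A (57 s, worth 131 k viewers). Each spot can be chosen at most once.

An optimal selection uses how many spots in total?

5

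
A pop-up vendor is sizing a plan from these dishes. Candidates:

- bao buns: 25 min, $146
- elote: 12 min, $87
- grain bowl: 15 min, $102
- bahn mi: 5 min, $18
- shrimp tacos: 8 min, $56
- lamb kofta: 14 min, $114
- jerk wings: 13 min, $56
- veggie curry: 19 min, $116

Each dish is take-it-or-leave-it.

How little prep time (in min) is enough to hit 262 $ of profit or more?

Look for the lowest-prep combination reaching 262.
grain bowl + shrimp tacos + lamb kofta reaches 272 using 37 min.
Below 37 min the best achievable stays under 262.

37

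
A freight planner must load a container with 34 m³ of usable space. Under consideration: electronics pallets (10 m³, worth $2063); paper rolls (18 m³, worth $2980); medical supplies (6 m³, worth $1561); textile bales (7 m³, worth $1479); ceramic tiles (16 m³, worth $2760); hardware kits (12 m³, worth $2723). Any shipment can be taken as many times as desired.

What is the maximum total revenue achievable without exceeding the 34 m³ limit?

8307

Density check — medical supplies 260.17, hardware kits 226.92, textile bales 211.29, electronics pallets 206.30 are the best per m³.
Taking the top-ratio shipments first gives 5×medical supplies for 7805 (30 m³).
Dropping medical supplies frees 6 m³; slotting in electronics pallets (10 m³) lifts the total to 8307 at 34 m³.
Every other selection either busts 34 m³ or fails to beat 8307.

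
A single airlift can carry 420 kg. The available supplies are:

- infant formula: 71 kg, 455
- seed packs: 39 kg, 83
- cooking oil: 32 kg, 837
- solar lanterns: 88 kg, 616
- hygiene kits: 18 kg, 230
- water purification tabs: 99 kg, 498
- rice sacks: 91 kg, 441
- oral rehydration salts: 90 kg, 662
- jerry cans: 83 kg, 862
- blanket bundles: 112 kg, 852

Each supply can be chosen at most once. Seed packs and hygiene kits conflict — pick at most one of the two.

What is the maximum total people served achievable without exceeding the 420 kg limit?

3898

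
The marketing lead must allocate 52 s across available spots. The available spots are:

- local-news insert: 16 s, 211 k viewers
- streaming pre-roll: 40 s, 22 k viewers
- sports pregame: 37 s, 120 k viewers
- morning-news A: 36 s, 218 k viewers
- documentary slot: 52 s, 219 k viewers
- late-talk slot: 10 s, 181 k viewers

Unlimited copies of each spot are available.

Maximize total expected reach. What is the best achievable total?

905

Best packing: 5×late-talk slot — 50 s, 905 total.
The spare 2 s is too small for any remaining spot, and no exchange beats 905.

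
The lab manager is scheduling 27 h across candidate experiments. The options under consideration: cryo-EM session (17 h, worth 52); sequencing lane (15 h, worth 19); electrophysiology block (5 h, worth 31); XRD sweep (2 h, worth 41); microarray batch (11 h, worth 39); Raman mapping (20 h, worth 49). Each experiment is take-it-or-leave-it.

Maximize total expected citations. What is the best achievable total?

124

Filling by ratio: electrophysiology block + XRD sweep + microarray batch for 111, with 9 h left unused.
The 11 h tied up in microarray batch is better spent on cryo-EM session — total rises to 124 (24 h).
No other feasible combination exceeds 124.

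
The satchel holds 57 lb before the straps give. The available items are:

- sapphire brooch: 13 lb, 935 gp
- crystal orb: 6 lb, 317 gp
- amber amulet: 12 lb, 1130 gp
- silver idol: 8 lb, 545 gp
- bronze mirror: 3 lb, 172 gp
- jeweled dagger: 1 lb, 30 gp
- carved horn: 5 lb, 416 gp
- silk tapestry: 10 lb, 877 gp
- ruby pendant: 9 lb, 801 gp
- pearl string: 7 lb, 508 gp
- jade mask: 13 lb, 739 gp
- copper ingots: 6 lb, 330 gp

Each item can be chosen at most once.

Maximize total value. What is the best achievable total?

A density-first pass picks sapphire brooch + amber amulet + jeweled dagger + carved horn + silk tapestry + ruby pendant + pearl string — 4697 at 57 lb.
The 8 lb tied up in jeweled dagger and pearl string is better spent on silver idol — total rises to 4704 (57 lb).
Nothing else within 57 lb beats 4704.

4704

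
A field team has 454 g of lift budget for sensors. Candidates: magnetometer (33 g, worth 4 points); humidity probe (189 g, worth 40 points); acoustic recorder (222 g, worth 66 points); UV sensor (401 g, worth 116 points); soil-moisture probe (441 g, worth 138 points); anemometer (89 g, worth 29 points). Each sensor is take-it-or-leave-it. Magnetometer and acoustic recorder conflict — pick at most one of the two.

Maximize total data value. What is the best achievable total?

Best packing: soil-moisture probe — 441 g, 138 total.
The closest alternative, magnetometer + UV sensor, reaches only 120.

138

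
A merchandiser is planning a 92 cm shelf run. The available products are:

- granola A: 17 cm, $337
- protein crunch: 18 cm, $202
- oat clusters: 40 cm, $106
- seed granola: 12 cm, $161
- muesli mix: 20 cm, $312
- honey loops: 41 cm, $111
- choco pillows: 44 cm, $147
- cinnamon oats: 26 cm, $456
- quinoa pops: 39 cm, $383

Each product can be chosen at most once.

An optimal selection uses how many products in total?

4

Optimal total is 1307.
granola A + protein crunch + muesli mix + cinnamon oats hits 1307 at 81 cm.
Any selection reaching 1307 contains exactly 4 products.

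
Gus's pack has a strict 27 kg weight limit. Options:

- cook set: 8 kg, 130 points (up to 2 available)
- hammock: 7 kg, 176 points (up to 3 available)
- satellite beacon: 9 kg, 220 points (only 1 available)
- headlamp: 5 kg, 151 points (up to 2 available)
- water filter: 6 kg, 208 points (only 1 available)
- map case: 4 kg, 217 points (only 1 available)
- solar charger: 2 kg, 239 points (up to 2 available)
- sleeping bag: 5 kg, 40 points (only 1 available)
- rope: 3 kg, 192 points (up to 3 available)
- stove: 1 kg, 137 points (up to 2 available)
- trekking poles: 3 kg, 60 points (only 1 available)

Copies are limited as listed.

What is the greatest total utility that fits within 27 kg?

Density check — stove 137.00, solar charger 119.50, rope 64.00 are the best per kg.
Taking the top-ratio items first gives water filter + map case + 2×solar charger + 3×rope + 2×stove for 1753 (25 kg).
The 6 kg tied up in water filter is better spent on headlamp + trekking poles — total rises to 1756 (27 kg).
Nothing else within 27 kg beats 1756.

1756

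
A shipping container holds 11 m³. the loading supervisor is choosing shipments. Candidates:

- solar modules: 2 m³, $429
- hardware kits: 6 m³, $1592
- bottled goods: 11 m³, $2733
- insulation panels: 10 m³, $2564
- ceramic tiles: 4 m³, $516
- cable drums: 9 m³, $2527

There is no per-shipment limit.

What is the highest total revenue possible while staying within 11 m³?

2956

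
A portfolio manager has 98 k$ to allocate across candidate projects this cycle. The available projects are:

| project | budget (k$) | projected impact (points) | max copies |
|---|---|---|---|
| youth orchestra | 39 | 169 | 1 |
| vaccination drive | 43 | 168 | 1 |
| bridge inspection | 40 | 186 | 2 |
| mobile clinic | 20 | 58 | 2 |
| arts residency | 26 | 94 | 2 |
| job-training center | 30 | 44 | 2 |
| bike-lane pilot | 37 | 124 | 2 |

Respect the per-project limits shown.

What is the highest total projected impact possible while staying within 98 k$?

A density-first pass picks 2×bridge inspection — 372 at 80 k$.
Dropping bridge inspection frees 40 k$; slotting in 2×arts residency (52 k$) lifts the total to 374 at 92 k$.
Nothing else within 98 k$ beats 374.

374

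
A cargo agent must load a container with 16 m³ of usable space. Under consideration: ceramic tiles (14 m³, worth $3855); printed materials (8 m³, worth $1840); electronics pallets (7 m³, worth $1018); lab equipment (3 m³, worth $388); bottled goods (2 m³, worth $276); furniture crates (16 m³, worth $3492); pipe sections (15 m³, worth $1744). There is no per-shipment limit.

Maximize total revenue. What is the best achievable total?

The ratio ordering already packs tightly: ceramic tiles + bottled goods, 16 m³, 4131.
That's the maximum — no swap from here does better than 4131.

4131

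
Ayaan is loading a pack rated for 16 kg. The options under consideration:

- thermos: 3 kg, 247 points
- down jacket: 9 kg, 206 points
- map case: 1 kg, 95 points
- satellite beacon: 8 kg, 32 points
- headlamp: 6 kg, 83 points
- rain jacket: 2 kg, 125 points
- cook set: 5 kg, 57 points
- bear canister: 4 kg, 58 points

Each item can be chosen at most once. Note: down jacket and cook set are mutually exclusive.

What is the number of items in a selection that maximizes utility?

Best achievable utility is 673.
thermos + down jacket + map case + rain jacket hits 673 at 15 kg.
Every optimal selection uses 4 items.

4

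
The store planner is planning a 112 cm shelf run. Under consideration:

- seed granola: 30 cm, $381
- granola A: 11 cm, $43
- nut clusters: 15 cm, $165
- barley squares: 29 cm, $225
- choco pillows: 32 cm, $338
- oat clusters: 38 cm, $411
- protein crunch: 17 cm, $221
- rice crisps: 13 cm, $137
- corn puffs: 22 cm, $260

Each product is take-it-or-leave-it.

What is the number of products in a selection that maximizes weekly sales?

5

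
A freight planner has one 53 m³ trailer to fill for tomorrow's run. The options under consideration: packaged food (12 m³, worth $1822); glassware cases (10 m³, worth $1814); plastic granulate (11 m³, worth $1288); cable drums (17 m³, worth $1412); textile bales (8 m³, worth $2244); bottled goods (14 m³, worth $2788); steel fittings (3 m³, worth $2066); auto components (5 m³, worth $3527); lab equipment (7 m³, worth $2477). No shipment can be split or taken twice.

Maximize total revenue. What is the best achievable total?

14924

Greedy by ratio would take glassware cases + textile bales + bottled goods + steel fittings + auto components + lab equipment: 47 m³ used, total 14916.
Replace glassware cases with packaged food: the trade gains 8 net, giving 14924 at 49 m³.
Next best is glassware cases + textile bales + bottled goods + steel fittings + auto components + lab equipment at 14916 (47 m³) — short by 8.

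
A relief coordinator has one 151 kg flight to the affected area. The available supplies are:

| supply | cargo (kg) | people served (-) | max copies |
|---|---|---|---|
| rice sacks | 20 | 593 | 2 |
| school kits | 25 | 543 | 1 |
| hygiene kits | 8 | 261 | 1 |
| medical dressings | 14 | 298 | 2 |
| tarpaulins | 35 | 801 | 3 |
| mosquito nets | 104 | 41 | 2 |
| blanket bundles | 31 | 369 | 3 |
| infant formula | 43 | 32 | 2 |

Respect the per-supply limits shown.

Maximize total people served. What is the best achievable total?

A density-first pass picks 2×rice sacks + school kits + hygiene kits + 2×tarpaulins — 3592 at 143 kg.
The 25 kg tied up in school kits is better spent on 2×medical dressings — total rises to 3645 (146 kg).

3645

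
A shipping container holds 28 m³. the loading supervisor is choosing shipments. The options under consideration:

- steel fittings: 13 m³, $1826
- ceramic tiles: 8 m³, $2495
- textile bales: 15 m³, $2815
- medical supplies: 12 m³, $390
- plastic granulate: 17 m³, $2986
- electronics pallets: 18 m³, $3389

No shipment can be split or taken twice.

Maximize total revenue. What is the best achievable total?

5884

Taking ceramic tiles + electronics pallets: 26 m³ used, 5884 in revenue.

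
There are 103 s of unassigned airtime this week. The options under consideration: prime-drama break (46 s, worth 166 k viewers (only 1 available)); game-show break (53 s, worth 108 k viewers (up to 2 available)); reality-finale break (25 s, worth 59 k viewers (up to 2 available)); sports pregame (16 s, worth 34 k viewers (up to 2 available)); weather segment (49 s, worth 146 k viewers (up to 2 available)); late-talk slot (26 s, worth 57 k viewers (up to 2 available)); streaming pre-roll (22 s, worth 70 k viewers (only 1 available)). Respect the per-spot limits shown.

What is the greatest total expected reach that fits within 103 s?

312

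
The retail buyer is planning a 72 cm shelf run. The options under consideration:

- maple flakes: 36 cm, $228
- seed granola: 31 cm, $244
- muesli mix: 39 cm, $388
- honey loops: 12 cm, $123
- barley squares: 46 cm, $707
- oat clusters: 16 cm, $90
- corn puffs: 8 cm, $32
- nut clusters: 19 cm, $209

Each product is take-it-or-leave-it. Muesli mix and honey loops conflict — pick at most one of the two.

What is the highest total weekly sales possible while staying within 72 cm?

916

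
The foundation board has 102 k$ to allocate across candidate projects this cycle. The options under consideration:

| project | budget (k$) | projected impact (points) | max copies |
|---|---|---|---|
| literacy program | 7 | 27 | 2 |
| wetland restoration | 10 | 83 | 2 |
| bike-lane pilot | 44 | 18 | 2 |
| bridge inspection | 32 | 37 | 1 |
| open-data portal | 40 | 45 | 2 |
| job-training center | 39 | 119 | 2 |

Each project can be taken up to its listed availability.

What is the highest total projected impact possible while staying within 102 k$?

Ranking by ratio (projected impact/k$): wetland restoration 8.30, literacy program 3.86, job-training center 3.05.
A density-first pass picks 2×literacy program + 2×wetland restoration + job-training center — 339 at 73 k$.
Dropping 2×literacy program frees 14 k$; slotting in job-training center (39 k$) lifts the total to 404 at 98 k$.
That's the maximum — no swap from here does better than 404.

404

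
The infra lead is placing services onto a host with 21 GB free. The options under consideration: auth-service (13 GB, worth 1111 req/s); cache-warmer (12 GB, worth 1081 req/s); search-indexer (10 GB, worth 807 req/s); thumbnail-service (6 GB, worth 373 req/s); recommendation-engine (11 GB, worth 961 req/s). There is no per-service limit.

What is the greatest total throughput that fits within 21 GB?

By throughput per GB: cache-warmer 90.08, recommendation-engine 87.36, auth-service 85.46, search-indexer 80.70 lead.
Filling by ratio: cache-warmer + thumbnail-service for 1454, with 3 GB left unused.
Dropping cache-warmer and thumbnail-service frees 18 GB; slotting in search-indexer + recommendation-engine (21 GB) lifts the total to 1768 at 21 GB.
No other feasible combination exceeds 1768.

1768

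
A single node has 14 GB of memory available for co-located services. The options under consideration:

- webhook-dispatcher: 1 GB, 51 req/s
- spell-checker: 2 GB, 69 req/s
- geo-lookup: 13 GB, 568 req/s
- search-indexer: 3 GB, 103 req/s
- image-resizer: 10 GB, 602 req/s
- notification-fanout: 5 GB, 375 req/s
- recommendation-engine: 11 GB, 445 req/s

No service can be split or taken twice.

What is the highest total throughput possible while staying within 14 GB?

756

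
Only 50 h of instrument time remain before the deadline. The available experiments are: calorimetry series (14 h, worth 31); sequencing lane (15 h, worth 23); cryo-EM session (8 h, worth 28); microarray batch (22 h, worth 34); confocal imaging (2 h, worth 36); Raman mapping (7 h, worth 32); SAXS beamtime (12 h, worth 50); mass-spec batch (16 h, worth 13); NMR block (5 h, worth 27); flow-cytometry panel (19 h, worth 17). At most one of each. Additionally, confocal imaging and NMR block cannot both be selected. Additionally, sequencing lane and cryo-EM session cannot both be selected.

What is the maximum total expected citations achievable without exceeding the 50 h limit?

177

Density check — confocal imaging 18.00, NMR block 5.40, Raman mapping 4.57, SAXS beamtime 4.17 are the best per h.
Calorimetry series + cryo-EM session + confocal imaging + Raman mapping + SAXS beamtime uses 43 of the 50 h and totals 177.
No other feasible combination exceeds 177.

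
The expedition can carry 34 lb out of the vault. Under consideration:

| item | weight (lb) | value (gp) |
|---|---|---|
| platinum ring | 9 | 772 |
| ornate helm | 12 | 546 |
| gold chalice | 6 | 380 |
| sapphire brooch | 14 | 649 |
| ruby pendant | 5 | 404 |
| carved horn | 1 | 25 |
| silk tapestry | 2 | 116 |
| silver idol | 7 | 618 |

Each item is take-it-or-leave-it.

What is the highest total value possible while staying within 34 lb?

2365

Density check — silver idol 88.29, platinum ring 85.78, ruby pendant 80.80 are the best per lb.
The ratio heuristic lands on platinum ring + gold chalice + ruby pendant + carved horn + silk tapestry + silver idol (2315) but leaves 4 lb idle.
Replace gold chalice and silk tapestry with ornate helm: the trade gains 50 net, giving 2365 at 34 lb.
No other feasible combination exceeds 2365.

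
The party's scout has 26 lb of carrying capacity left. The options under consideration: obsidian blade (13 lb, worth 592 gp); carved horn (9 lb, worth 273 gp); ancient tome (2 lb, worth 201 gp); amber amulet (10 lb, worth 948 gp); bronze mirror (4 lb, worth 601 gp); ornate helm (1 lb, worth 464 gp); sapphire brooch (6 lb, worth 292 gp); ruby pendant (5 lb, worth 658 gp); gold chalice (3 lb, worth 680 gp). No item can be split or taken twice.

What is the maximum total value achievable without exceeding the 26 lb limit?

Best packing: ancient tome + amber amulet + bronze mirror + ornate helm + ruby pendant + gold chalice — 25 lb, 3552 total.

3552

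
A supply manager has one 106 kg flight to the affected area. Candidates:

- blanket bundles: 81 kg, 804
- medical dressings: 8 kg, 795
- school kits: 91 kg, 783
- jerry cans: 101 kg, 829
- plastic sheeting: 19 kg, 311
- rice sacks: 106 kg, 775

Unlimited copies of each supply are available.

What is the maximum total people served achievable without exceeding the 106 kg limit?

The ratio ordering already packs tightly: 13×medical dressings, 104 kg, 10335.

10335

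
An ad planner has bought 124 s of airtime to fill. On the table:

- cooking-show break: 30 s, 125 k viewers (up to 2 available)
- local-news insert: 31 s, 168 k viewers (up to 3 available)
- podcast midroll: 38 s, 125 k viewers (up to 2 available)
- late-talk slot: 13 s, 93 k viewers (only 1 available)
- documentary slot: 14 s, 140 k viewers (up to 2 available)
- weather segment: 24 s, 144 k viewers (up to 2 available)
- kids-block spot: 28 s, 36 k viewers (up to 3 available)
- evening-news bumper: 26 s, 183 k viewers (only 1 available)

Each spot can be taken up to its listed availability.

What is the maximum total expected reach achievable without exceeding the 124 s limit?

868

A density-first pass picks late-talk slot + 2×documentary slot + 2×weather segment + evening-news bumper — 844 at 115 s.
Dropping weather segment frees 24 s; slotting in local-news insert (31 s) lifts the total to 868 at 122 s.
The spare 2 s is too small for any remaining spot, and no exchange beats 868.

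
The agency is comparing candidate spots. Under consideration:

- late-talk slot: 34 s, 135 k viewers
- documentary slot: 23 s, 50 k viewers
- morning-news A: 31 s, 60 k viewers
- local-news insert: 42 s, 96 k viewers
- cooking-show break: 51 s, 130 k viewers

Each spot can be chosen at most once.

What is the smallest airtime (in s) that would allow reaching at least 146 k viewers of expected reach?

57

Minimise s subject to total expected reach ≥ 146.
late-talk slot + documentary slot: 185 expected reach at 57 s.
Any bundle with less than 57 s falls short of 146.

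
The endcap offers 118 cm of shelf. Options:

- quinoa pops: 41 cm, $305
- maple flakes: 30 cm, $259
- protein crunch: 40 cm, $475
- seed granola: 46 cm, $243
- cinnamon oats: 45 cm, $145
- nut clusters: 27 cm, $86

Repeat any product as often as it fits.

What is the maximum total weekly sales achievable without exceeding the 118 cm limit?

1209

Maple flakes + 2×protein crunch uses 110 of the 118 cm and totals 1209.
Nothing else within 118 cm beats 1209.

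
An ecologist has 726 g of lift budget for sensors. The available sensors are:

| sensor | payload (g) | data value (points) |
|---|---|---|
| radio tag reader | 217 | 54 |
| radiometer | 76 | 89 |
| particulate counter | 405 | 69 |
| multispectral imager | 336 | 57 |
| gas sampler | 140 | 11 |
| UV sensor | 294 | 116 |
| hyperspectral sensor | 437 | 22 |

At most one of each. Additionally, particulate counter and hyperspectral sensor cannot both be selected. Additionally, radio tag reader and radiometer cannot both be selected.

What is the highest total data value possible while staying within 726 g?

262

Best packing: radiometer + multispectral imager + UV sensor — 706 g, 262 total.
An exhaustive check of the 128 subsets confirms 262.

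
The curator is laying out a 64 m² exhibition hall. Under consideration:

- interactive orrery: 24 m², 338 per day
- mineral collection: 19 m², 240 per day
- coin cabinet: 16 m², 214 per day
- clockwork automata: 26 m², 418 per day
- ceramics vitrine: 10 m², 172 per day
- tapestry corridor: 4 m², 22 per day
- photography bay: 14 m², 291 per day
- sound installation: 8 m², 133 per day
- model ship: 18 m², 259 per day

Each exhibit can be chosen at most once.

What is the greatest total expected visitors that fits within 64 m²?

1056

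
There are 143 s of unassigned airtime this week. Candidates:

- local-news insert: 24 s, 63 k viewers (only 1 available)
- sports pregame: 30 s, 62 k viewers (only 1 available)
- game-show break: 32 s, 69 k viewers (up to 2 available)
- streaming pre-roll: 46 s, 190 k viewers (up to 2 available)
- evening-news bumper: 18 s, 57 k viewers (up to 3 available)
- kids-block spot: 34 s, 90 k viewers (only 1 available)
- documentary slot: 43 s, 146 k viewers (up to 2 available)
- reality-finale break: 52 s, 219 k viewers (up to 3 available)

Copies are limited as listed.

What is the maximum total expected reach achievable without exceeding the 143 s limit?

555

Ranking by ratio (expected reach/s): reality-finale break 4.21, streaming pre-roll 4.13, documentary slot 3.40.
Taking the top-ratio spots first gives 2×evening-news bumper + 2×reality-finale break for 552 (140 s).
The 88 s tied up in 2×evening-news bumper and reality-finale break is better spent on streaming pre-roll + documentary slot — total rises to 555 (141 s).
Nothing else within 143 s beats 555.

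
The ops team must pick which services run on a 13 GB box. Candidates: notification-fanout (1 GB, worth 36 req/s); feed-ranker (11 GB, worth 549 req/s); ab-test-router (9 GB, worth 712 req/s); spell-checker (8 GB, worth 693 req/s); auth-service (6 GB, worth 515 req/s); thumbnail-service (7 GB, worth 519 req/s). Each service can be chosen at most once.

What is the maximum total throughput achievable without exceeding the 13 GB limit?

1034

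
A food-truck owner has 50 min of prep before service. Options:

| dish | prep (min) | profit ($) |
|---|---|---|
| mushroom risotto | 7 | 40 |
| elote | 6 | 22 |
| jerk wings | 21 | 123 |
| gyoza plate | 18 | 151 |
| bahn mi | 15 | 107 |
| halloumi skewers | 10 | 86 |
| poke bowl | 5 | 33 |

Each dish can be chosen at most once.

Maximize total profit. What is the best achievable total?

Ranking by ratio (profit/min): halloumi skewers 8.60, gyoza plate 8.39, bahn mi 7.13, poke bowl 6.60.
A density-first pass picks gyoza plate + bahn mi + halloumi skewers + poke bowl — 377 at 48 min.
Replace poke bowl with mushroom risotto: the trade gains 7 net, giving 384 at 50 min.
Runner-up gyoza plate + bahn mi + halloumi skewers + poke bowl tops out at 377.

384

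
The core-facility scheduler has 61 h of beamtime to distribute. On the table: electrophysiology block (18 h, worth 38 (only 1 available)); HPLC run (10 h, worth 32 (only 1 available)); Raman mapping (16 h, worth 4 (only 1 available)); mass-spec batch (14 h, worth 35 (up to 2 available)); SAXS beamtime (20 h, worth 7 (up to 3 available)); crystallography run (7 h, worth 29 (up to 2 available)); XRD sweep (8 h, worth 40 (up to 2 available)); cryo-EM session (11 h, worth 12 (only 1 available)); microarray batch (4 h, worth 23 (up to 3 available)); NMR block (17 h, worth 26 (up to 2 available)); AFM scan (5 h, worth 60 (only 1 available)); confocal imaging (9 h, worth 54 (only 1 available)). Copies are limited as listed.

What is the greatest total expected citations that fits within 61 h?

324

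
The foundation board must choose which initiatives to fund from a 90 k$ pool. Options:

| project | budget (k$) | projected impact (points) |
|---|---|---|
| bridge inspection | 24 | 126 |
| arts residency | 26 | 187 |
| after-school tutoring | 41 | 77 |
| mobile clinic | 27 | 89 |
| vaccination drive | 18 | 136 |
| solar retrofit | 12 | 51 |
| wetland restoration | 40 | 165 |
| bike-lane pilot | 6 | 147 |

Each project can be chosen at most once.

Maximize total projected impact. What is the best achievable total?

647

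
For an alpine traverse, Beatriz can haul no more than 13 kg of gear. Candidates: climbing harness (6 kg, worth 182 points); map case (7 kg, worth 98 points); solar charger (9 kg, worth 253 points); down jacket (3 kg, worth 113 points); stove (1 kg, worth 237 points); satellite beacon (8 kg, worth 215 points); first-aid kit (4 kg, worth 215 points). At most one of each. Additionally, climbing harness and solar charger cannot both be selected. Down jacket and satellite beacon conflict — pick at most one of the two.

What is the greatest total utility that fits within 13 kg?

667

By utility per kg: stove 237.00, first-aid kit 53.75, down jacket 37.67 lead.
Filling by ratio: down jacket + stove + first-aid kit for 565, with 5 kg left unused.
Replace down jacket with satellite beacon: the trade gains 102 net, giving 667 at 13 kg.
Nothing else feasible within 13 kg beats 667.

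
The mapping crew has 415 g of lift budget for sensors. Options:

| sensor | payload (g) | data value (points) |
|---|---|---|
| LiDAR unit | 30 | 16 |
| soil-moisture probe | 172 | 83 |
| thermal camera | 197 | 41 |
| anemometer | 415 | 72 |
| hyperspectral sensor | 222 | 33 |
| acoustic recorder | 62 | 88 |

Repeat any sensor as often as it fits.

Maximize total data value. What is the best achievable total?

544

LiDAR unit + 6×acoustic recorder uses 402 of the 415 g and totals 544.
No other feasible combination exceeds 544.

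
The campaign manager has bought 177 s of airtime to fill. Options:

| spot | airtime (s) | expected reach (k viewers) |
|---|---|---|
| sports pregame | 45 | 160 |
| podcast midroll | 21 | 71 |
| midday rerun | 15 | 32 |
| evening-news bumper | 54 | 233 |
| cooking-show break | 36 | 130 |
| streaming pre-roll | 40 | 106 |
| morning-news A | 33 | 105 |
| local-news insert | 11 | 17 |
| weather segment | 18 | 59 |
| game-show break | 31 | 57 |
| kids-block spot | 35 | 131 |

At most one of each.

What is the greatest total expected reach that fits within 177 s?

658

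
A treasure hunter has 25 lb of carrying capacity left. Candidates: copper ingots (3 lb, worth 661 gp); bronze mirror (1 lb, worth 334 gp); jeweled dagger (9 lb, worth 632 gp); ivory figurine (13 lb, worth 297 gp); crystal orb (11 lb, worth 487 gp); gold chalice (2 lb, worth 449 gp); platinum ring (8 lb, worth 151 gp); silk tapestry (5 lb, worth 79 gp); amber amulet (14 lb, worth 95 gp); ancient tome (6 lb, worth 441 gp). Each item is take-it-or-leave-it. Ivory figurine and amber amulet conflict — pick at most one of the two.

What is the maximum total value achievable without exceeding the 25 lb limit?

Copper ingots + bronze mirror + jeweled dagger + gold chalice + ancient tome uses 21 of the 25 lb and totals 2517.
Runner-up copper ingots + bronze mirror + crystal orb + gold chalice + ancient tome tops out at 2372.

2517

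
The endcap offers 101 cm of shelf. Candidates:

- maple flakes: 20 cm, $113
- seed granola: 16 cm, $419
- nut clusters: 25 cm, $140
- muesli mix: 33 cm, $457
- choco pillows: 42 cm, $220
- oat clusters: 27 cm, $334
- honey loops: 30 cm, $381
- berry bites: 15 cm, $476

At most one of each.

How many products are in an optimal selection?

4

Best achievable weekly sales is 1733.
seed granola + muesli mix + honey loops + berry bites hits 1733 at 94 cm.
All optima have 4 products.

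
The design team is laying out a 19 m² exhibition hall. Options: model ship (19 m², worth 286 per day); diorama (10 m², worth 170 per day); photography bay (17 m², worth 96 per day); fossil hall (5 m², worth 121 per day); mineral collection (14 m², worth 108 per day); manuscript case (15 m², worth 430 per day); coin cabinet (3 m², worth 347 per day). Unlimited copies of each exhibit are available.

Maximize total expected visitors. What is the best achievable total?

2082

By expected visitors per m²: coin cabinet 115.67, manuscript case 28.67, fossil hall 24.20, diorama 17.00 lead.
Best packing: 6×coin cabinet — 18 m², 2082 total.
No other feasible combination exceeds 2082.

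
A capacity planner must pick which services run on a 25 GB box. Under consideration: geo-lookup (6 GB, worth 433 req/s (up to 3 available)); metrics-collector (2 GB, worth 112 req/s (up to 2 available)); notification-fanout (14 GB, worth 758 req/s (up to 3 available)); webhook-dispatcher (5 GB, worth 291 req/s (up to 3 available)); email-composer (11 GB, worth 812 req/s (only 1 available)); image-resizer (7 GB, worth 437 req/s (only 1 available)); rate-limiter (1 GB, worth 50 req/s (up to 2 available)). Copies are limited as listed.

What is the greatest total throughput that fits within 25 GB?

1790

Density check — email-composer 73.82, geo-lookup 72.17, image-resizer 62.43, webhook-dispatcher 58.20 are the best per GB.
Taking 2×geo-lookup + metrics-collector + email-composer: 25 GB used, 1790 in throughput.
That's the maximum — no swap from here does better than 1790.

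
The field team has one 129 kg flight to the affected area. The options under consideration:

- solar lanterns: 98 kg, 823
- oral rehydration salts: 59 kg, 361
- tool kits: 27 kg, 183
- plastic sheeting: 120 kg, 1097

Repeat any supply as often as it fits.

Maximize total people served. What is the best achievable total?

1097

Ranking by ratio (people served/kg): plastic sheeting 9.14, solar lanterns 8.40, tool kits 6.78, oral rehydration salts 6.12.
The ratio ordering already packs tightly: plastic sheeting, 120 kg, 1097.
Nothing else within 129 kg beats 1097.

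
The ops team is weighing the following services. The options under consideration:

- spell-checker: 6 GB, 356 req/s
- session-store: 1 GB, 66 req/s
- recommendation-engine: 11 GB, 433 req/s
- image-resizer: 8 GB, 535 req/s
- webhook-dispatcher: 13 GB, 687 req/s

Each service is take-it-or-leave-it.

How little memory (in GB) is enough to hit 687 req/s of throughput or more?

13

Need the lightest bundle worth ≥ 687.
webhook-dispatcher: 687 throughput at 13 GB.
No combination under 13 GB hits 687.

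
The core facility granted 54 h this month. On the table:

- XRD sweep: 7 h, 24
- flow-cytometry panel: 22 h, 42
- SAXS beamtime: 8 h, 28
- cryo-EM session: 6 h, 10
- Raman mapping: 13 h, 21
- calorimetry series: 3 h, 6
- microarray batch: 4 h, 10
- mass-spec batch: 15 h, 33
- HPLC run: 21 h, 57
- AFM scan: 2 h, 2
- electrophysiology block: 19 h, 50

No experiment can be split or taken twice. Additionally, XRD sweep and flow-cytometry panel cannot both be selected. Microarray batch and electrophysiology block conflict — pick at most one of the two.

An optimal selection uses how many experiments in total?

5

The maximum expected citations within 54 h is 148.
XRD sweep + SAXS beamtime + calorimetry series + mass-spec batch + HPLC run hits 148 at 54 h.
Any selection reaching 148 contains exactly 5 experiments.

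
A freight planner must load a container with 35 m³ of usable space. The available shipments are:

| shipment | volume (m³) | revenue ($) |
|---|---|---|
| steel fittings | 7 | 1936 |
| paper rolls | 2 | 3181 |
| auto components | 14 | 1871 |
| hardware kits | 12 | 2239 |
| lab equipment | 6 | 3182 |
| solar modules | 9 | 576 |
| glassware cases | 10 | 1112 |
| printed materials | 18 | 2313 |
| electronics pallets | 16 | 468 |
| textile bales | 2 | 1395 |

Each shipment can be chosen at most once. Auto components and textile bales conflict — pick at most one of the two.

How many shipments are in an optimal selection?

The maximum revenue within 35 m³ is 12007.
steel fittings + paper rolls + lab equipment + printed materials + textile bales hits 12007 at 35 m³.
All optima have 5 shipments.

5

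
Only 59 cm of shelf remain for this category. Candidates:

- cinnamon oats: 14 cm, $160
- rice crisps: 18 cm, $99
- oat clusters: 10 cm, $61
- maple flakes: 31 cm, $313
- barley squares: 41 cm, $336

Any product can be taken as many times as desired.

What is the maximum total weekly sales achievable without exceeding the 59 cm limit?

Ranking by ratio (weekly sales/cm): cinnamon oats 11.43, maple flakes 10.10, barley squares 8.20, oat clusters 6.10.
4×cinnamon oats uses 56 of the 59 cm and totals 640.
No other feasible combination exceeds 640.

640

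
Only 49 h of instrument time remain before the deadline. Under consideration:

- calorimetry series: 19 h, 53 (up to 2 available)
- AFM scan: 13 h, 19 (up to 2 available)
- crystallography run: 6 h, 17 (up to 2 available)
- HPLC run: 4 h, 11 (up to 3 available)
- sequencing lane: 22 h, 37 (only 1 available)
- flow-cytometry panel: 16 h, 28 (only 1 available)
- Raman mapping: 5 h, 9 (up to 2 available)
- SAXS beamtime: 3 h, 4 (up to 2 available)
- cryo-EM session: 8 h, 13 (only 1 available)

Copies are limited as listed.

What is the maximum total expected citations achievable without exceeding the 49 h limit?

Ranking by ratio (expected citations/h): crystallography run 2.83, calorimetry series 2.79, HPLC run 2.75, Raman mapping 1.80.
A density-first pass picks calorimetry series + 2×crystallography run + 3×HPLC run + Raman mapping — 129 at 48 h.
Dropping crystallography run and 2×HPLC run and Raman mapping frees 19 h; slotting in calorimetry series (19 h) lifts the total to 134 at 48 h.

134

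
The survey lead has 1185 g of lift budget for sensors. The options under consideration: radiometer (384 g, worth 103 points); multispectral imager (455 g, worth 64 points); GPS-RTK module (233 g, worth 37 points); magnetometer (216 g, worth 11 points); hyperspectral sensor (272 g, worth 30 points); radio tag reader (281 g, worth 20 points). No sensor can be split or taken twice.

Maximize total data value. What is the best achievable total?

By data value per g: radiometer 0.27, GPS-RTK module 0.16, multispectral imager 0.14, hyperspectral sensor 0.11 lead.
Taking radiometer + multispectral imager + GPS-RTK module: 1072 g used, 204 in data value.
No other feasible combination exceeds 204.

204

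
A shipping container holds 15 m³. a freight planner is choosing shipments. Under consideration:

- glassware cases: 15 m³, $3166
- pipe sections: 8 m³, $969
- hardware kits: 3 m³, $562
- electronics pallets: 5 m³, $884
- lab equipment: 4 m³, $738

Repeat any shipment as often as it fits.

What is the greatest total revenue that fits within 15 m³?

Density check — glassware cases 211.07, hardware kits 187.33, lab equipment 184.50 are the best per m³.
The ratio ordering already packs tightly: glassware cases, 15 m³, 3166.
Every other selection either busts 15 m³ or fails to beat 3166.

3166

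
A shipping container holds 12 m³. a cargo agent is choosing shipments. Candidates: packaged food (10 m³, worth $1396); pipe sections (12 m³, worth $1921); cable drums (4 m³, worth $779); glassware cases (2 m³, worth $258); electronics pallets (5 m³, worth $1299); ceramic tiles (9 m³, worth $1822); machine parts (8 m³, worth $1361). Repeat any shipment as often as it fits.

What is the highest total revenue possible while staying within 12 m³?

Taking glassware cases + 2×electronics pallets: 12 m³ used, 2856 in revenue.
Every other selection either busts 12 m³ or fails to beat 2856.

2856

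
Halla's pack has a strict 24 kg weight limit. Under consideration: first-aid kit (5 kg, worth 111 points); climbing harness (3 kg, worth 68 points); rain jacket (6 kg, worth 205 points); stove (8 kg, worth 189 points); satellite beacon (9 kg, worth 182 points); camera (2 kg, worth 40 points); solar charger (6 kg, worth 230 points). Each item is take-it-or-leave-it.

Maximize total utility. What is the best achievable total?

692

By utility per kg: solar charger 38.33, rain jacket 34.17, stove 23.62, climbing harness 22.67 lead.
The ratio ordering already packs tightly: climbing harness + rain jacket + stove + solar charger, 23 kg, 692.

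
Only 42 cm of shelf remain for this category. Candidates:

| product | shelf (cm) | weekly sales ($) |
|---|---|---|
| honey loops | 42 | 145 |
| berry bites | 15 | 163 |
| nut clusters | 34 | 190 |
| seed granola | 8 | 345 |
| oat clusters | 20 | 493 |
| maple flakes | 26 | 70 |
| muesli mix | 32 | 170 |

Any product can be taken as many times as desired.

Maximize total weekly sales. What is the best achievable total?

1725

Taking 5×seed granola: 40 cm used, 1725 in weekly sales.
That's the maximum — no swap from here does better than 1725.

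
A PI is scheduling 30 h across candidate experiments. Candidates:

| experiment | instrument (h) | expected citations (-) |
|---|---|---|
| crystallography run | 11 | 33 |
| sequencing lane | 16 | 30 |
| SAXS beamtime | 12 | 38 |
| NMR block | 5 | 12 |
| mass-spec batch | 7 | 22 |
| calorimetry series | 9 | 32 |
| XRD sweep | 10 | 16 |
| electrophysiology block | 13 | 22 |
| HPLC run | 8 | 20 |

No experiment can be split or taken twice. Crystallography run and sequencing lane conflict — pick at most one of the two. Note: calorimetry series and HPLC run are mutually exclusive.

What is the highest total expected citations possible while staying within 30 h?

By expected citations per h: calorimetry series 3.56, SAXS beamtime 3.17, mass-spec batch 3.14, crystallography run 3.00 lead.
The ratio heuristic lands on SAXS beamtime + mass-spec batch + calorimetry series (92) but leaves 2 h idle.
Replace calorimetry series with crystallography run: the trade gains 1 net, giving 93 at 30 h.
The closest alternative, SAXS beamtime + mass-spec batch + calorimetry series, reaches only 92.

93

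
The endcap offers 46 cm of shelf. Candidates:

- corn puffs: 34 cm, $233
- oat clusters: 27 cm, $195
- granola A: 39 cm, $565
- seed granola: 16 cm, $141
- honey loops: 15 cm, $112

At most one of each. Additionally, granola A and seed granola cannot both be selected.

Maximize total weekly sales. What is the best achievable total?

565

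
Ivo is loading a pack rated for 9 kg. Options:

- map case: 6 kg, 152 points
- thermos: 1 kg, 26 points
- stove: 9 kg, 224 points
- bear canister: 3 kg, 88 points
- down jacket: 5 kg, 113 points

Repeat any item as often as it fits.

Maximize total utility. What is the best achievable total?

264

Density check — bear canister 29.33, thermos 26.00, map case 25.33 are the best per kg.
Taking 3×bear canister: 9 kg used, 264 in utility.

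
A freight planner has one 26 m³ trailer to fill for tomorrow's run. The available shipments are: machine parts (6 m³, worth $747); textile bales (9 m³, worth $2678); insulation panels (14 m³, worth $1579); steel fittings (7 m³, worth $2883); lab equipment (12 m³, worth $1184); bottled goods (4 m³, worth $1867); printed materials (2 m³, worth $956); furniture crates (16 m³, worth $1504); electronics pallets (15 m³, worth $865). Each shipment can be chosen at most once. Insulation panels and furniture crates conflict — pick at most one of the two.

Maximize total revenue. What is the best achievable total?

Taking textile bales + steel fittings + bottled goods + printed materials: 22 m³ used, 8384 in revenue.
Nothing else feasible within 26 m³ beats 8384.

8384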